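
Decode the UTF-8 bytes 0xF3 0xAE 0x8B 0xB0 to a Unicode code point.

Leading byte 0xF3 = 11110011 matches 11110xxx → 4-byte sequence.
Byte 1: 0xF3 = 11110011, payload 011 (3 bits).
Byte 2: 0xAE = 10101110 (10xxxxxx ✓), payload 101110.
Byte 3: 0x8B = 10001011 (10xxxxxx ✓), payload 001011.
Byte 4: 0xB0 = 10110000 (10xxxxxx ✓), payload 110000.
Concatenate: 011101110001011110000 = 0xEE2F0 (21 bits → U+EE2F0).

U+EE2F0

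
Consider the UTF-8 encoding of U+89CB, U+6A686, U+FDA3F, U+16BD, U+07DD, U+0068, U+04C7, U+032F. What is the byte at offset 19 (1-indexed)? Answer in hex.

0x87

1-indexed offset 19 is 0-indexed offset 18.
U+89CB → 3-byte form E8 A7 8B at offsets 0–2.
U+6A686 → 4-byte form F1 AA 9A 86 at offsets 3–6.
U+FDA3F → 4-byte form F3 BD A8 BF at offsets 7–10.
U+16BD → 3-byte form E1 9A BD at offsets 11–13.
U+07DD → 2-byte form DF 9D at offsets 14–15.
U+0068 → 1-byte form 68 at offsets 16–16.
U+04C7 → 2-byte form D3 87 at offsets 17–18.
Offset 18 falls in char 7's range; it's byte 2 of D3 87 = 0x87.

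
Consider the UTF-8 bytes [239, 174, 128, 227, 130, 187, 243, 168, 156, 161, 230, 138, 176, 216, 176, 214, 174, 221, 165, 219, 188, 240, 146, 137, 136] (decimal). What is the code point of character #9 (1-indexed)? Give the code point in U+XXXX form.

U+12248

Offset 0: leading byte 0xEF = 11101111 → 3-byte char #1 = EF AE 80.
Offset 3: leading byte 0xE3 = 11100011 → 3-byte char #2 = E3 82 BB.
Offset 6: leading byte 0xF3 = 11110011 → 4-byte char #3 = F3 A8 9C A1.
Offset 10: leading byte 0xE6 = 11100110 → 3-byte char #4 = E6 8A B0.
Offset 13: leading byte 0xD8 = 11011000 → 2-byte char #5 = D8 B0.
Offset 15: leading byte 0xD6 = 11010110 → 2-byte char #6 = D6 AE.
Offset 17: leading byte 0xDD = 11011101 → 2-byte char #7 = DD A5.
Offset 19: leading byte 0xDB = 11011011 → 2-byte char #8 = DB BC.
Offset 21: leading byte 0xF0 = 11110000 → 4-byte char #9 = F0 92 89 88.
Leading byte 0xF0 = 11110000 matches 11110xxx → 4-byte sequence.
Byte 1: 0xF0 = 11110000, payload 000 (3 bits).
Byte 2: 0x92 = 10010010 (10xxxxxx ✓), payload 010010.
Byte 3: 0x89 = 10001001 (10xxxxxx ✓), payload 001001.
Byte 4: 0x88 = 10001000 (10xxxxxx ✓), payload 001000.
Concatenate: 000010010001001001000 = 0x12248 (21 bits → U+12248).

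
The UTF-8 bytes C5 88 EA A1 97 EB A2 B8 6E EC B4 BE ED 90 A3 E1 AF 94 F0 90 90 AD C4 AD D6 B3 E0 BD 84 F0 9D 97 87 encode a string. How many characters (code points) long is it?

Byte at offset 0: 0xC5 = 11000101 → 2-byte char (#1). Advance 2.
Byte at offset 2: 0xEA = 11101010 → 3-byte char (#2). Advance 3.
Byte at offset 5: 0xEB = 11101011 → 3-byte char (#3). Advance 3.
Byte at offset 8: 0x6E = 01101110 → 1-byte char (#4). Advance 1.
Byte at offset 9: 0xEC = 11101100 → 3-byte char (#5). Advance 3.
Byte at offset 12: 0xED = 11101101 → 3-byte char (#6). Advance 3.
Byte at offset 15: 0xE1 = 11100001 → 3-byte char (#7). Advance 3.
Byte at offset 18: 0xF0 = 11110000 → 4-byte char (#8). Advance 4.
Byte at offset 22: 0xC4 = 11000100 → 2-byte char (#9). Advance 2.
Byte at offset 24: 0xD6 = 11010110 → 2-byte char (#10). Advance 2.
Byte at offset 26: 0xE0 = 11100000 → 3-byte char (#11). Advance 3.
Byte at offset 29: 0xF0 = 11110000 → 4-byte char (#12). Advance 4.
Reached end at offset 33 after 12 code points.

12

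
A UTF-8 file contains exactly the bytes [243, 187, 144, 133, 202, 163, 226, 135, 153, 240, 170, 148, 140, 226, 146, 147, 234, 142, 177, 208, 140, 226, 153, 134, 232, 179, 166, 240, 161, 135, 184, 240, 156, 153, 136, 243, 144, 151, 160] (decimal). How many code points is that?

12

Byte at offset 0: 0xF3 = 11110011 → 4-byte char (#1). Advance 4.
Byte at offset 4: 0xCA = 11001010 → 2-byte char (#2). Advance 2.
Byte at offset 6: 0xE2 = 11100010 → 3-byte char (#3). Advance 3.
Byte at offset 9: 0xF0 = 11110000 → 4-byte char (#4). Advance 4.
Byte at offset 13: 0xE2 = 11100010 → 3-byte char (#5). Advance 3.
Byte at offset 16: 0xEA = 11101010 → 3-byte char (#6). Advance 3.
Byte at offset 19: 0xD0 = 11010000 → 2-byte char (#7). Advance 2.
Byte at offset 21: 0xE2 = 11100010 → 3-byte char (#8). Advance 3.
Byte at offset 24: 0xE8 = 11101000 → 3-byte char (#9). Advance 3.
Byte at offset 27: 0xF0 = 11110000 → 4-byte char (#10). Advance 4.
Byte at offset 31: 0xF0 = 11110000 → 4-byte char (#11). Advance 4.
Byte at offset 35: 0xF3 = 11110011 → 4-byte char (#12). Advance 4.
Reached end at offset 39 after 12 code points.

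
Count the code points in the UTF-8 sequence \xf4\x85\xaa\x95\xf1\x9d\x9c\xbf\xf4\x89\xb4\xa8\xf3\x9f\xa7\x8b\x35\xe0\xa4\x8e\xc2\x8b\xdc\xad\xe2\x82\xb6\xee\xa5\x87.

10

Byte at offset 0: 0xF4 = 11110100 → 4-byte char (#1). Advance 4.
Byte at offset 4: 0xF1 = 11110001 → 4-byte char (#2). Advance 4.
Byte at offset 8: 0xF4 = 11110100 → 4-byte char (#3). Advance 4.
Byte at offset 12: 0xF3 = 11110011 → 4-byte char (#4). Advance 4.
Byte at offset 16: 0x35 = 00110101 → 1-byte char (#5). Advance 1.
Byte at offset 17: 0xE0 = 11100000 → 3-byte char (#6). Advance 3.
Byte at offset 20: 0xC2 = 11000010 → 2-byte char (#7). Advance 2.
Byte at offset 22: 0xDC = 11011100 → 2-byte char (#8). Advance 2.
Byte at offset 24: 0xE2 = 11100010 → 3-byte char (#9). Advance 3.
Byte at offset 27: 0xEE = 11101110 → 3-byte char (#10). Advance 3.
Reached end at offset 30 after 10 code points.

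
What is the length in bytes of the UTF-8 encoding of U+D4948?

U+D4948 = 0xD4948. UTF-8 uses 1 byte below 0x80, 2 below 0x800, 3 below 0x10000, 4 up to 0x10FFFF. 0xD4948 is in U+10000–U+10FFFF → 4 bytes.

4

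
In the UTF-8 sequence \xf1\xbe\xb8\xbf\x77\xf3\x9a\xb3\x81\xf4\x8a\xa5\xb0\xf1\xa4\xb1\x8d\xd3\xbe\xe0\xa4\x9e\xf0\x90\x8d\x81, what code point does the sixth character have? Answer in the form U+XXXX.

U+04FE

Offset 0: leading byte 0xF1 = 11110001 → 4-byte char #1 = F1 BE B8 BF.
Offset 4: leading byte 0x77 = 01110111 → 1-byte char #2 = 77.
Offset 5: leading byte 0xF3 = 11110011 → 4-byte char #3 = F3 9A B3 81.
Offset 9: leading byte 0xF4 = 11110100 → 4-byte char #4 = F4 8A A5 B0.
Offset 13: leading byte 0xF1 = 11110001 → 4-byte char #5 = F1 A4 B1 8D.
Offset 17: leading byte 0xD3 = 11010011 → 2-byte char #6 = D3 BE.
Leading byte 0xD3 = 11010011 matches 110xxxxx → 2-byte sequence.
Byte 1: 0xD3 = 11010011, payload 10011 (5 bits).
Byte 2: 0xBE = 10111110 (10xxxxxx ✓), payload 111110.
Concatenate: 10011111110 = 0x4FE (11 bits → U+04FE).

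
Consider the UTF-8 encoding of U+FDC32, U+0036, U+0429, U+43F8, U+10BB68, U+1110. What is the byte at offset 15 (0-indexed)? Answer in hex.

U+FDC32 → 4-byte form F3 BD B0 B2 at offsets 0–3.
U+0036 → 1-byte form 36 at offsets 4–4.
U+0429 → 2-byte form D0 A9 at offsets 5–6.
U+43F8 → 3-byte form E4 8F B8 at offsets 7–9.
U+10BB68 → 4-byte form F4 8B AD A8 at offsets 10–13.
U+1110 → 3-byte form E1 84 90 at offsets 14–16.
Offset 15 falls in char 6's range; it's byte 2 of E1 84 90 = 0x84.

0x84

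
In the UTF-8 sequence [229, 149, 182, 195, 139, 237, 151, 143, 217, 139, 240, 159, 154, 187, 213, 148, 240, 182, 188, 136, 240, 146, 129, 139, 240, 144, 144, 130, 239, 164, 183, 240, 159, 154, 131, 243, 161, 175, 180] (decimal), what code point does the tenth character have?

Offset 0: leading byte 0xE5 = 11100101 → 3-byte char #1 = E5 95 B6.
Offset 3: leading byte 0xC3 = 11000011 → 2-byte char #2 = C3 8B.
Offset 5: leading byte 0xED = 11101101 → 3-byte char #3 = ED 97 8F.
Offset 8: leading byte 0xD9 = 11011001 → 2-byte char #4 = D9 8B.
Offset 10: leading byte 0xF0 = 11110000 → 4-byte char #5 = F0 9F 9A BB.
Offset 14: leading byte 0xD5 = 11010101 → 2-byte char #6 = D5 94.
Offset 16: leading byte 0xF0 = 11110000 → 4-byte char #7 = F0 B6 BC 88.
Offset 20: leading byte 0xF0 = 11110000 → 4-byte char #8 = F0 92 81 8B.
Offset 24: leading byte 0xF0 = 11110000 → 4-byte char #9 = F0 90 90 82.
Offset 28: leading byte 0xEF = 11101111 → 3-byte char #10 = EF A4 B7.
Leading byte 0xEF = 11101111 matches 1110xxxx → 3-byte sequence.
Byte 1: 0xEF = 11101111, payload 1111 (4 bits).
Byte 2: 0xA4 = 10100100 (10xxxxxx ✓), payload 100100.
Byte 3: 0xB7 = 10110111 (10xxxxxx ✓), payload 110111.
Concatenate: 1111100100110111 = 0xF937 (16 bits → U+F937).

U+F937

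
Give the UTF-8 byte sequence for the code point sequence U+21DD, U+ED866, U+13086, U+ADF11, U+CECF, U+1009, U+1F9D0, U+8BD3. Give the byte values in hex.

U+21DD: 3-byte form → E2 87 9D.
U+ED866: 4-byte form → F3 AD A1 A6.
U+13086: 4-byte form → F0 93 82 86.
U+ADF11: 4-byte form → F2 AD BC 91.
U+CECF: 3-byte form → EC BB 8F.
U+1009: 3-byte form → E1 80 89.
U+1F9D0: 4-byte form → F0 9F A7 90.
U+8BD3: 3-byte form → E8 AF 93.
Concatenated (28 bytes): E2 87 9D F3 AD A1 A6 F0 93 82 86 F2 AD BC 91 EC BB 8F E1 80 89 F0 9F A7 90 E8 AF 93.

E2 87 9D F3 AD A1 A6 F0 93 82 86 F2 AD BC 91 EC BB 8F E1 80 89 F0 9F A7 90 E8 AF 93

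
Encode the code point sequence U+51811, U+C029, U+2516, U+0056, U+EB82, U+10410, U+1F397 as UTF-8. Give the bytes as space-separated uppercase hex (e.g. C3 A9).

U+51811: 4-byte form → F1 91 A0 91.
U+C029: 3-byte form → EC 80 A9.
U+2516: 3-byte form → E2 94 96.
U+0056: 1-byte form → 56.
U+EB82: 3-byte form → EE AE 82.
U+10410: 4-byte form → F0 90 90 90.
U+1F397: 4-byte form → F0 9F 8E 97.
Concatenated (22 bytes): F1 91 A0 91 EC 80 A9 E2 94 96 56 EE AE 82 F0 90 90 90 F0 9F 8E 97.

F1 91 A0 91 EC 80 A9 E2 94 96 56 EE AE 82 F0 90 90 90 F0 9F 8E 97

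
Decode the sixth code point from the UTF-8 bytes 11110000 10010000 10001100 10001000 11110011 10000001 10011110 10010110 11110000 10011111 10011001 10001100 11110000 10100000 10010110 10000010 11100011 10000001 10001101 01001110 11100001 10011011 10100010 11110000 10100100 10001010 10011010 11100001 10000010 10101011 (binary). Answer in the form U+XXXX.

U+004E

Offset 0: leading byte 0xF0 = 11110000 → 4-byte char #1 = F0 90 8C 88.
Offset 4: leading byte 0xF3 = 11110011 → 4-byte char #2 = F3 81 9E 96.
Offset 8: leading byte 0xF0 = 11110000 → 4-byte char #3 = F0 9F 99 8C.
Offset 12: leading byte 0xF0 = 11110000 → 4-byte char #4 = F0 A0 96 82.
Offset 16: leading byte 0xE3 = 11100011 → 3-byte char #5 = E3 81 8D.
Offset 19: leading byte 0x4E = 01001110 → 1-byte char #6 = 4E.
Leading byte 0x4E = 01001110 matches 0xxxxxxx → 1-byte sequence.
Byte 1: 0x4E = 01001110, payload 1001110 (7 bits).
Concatenate: 1001110 = 0x4E (7 bits → U+004E).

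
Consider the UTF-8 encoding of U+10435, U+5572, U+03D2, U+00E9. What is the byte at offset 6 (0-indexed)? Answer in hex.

0xB2

U+10435 → 4-byte form F0 90 90 B5 at offsets 0–3.
U+5572 → 3-byte form E5 95 B2 at offsets 4–6.
Offset 6 falls in char 2's range; it's byte 3 of E5 95 B2 = 0xB2.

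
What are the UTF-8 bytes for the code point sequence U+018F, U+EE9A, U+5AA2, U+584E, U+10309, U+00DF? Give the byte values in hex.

C6 8F EE BA 9A E5 AA A2 E5 A1 8E F0 90 8C 89 C3 9F

U+018F: 2-byte form → C6 8F.
U+EE9A: 3-byte form → EE BA 9A.
U+5AA2: 3-byte form → E5 AA A2.
U+584E: 3-byte form → E5 A1 8E.
U+10309: 4-byte form → F0 90 8C 89.
U+00DF: 2-byte form → C3 9F.
Concatenated (17 bytes): C6 8F EE BA 9A E5 AA A2 E5 A1 8E F0 90 8C 89 C3 9F.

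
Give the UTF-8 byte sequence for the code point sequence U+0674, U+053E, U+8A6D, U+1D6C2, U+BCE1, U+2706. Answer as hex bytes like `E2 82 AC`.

U+0674: 2-byte form → D9 B4.
U+053E: 2-byte form → D4 BE.
U+8A6D: 3-byte form → E8 A9 AD.
U+1D6C2: 4-byte form → F0 9D 9B 82.
U+BCE1: 3-byte form → EB B3 A1.
U+2706: 3-byte form → E2 9C 86.
Concatenated (17 bytes): D9 B4 D4 BE E8 A9 AD F0 9D 9B 82 EB B3 A1 E2 9C 86.

D9 B4 D4 BE E8 A9 AD F0 9D 9B 82 EB B3 A1 E2 9C 86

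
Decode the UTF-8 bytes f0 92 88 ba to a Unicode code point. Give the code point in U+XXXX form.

Leading byte 0xF0 = 11110000 matches 11110xxx → 4-byte sequence.
Byte 1: 0xF0 = 11110000, payload 000 (3 bits).
Byte 2: 0x92 = 10010010 (10xxxxxx ✓), payload 010010.
Byte 3: 0x88 = 10001000 (10xxxxxx ✓), payload 001000.
Byte 4: 0xBA = 10111010 (10xxxxxx ✓), payload 111010.
Concatenate: 000010010001000111010 = 0x1223A (21 bits → U+1223A).

U+1223A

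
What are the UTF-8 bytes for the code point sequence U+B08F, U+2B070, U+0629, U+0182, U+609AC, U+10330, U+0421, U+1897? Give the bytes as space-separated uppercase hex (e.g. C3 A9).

U+B08F: 3-byte form → EB 82 8F.
U+2B070: 4-byte form → F0 AB 81 B0.
U+0629: 2-byte form → D8 A9.
U+0182: 2-byte form → C6 82.
U+609AC: 4-byte form → F1 A0 A6 AC.
U+10330: 4-byte form → F0 90 8C B0.
U+0421: 2-byte form → D0 A1.
U+1897: 3-byte form → E1 A2 97.
Concatenated (24 bytes): EB 82 8F F0 AB 81 B0 D8 A9 C6 82 F1 A0 A6 AC F0 90 8C B0 D0 A1 E1 A2 97.

EB 82 8F F0 AB 81 B0 D8 A9 C6 82 F1 A0 A6 AC F0 90 8C B0 D0 A1 E1 A2 97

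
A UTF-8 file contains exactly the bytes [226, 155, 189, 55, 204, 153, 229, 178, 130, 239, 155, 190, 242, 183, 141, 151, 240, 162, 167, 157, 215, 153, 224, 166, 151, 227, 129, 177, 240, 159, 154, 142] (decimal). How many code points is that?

11

Byte at offset 0: 0xE2 = 11100010 → 3-byte char (#1). Advance 3.
Byte at offset 3: 0x37 = 00110111 → 1-byte char (#2). Advance 1.
Byte at offset 4: 0xCC = 11001100 → 2-byte char (#3). Advance 2.
Byte at offset 6: 0xE5 = 11100101 → 3-byte char (#4). Advance 3.
Byte at offset 9: 0xEF = 11101111 → 3-byte char (#5). Advance 3.
Byte at offset 12: 0xF2 = 11110010 → 4-byte char (#6). Advance 4.
Byte at offset 16: 0xF0 = 11110000 → 4-byte char (#7). Advance 4.
Byte at offset 20: 0xD7 = 11010111 → 2-byte char (#8). Advance 2.
Byte at offset 22: 0xE0 = 11100000 → 3-byte char (#9). Advance 3.
Byte at offset 25: 0xE3 = 11100011 → 3-byte char (#10). Advance 3.
Byte at offset 28: 0xF0 = 11110000 → 4-byte char (#11). Advance 4.
Reached end at offset 32 after 11 code points.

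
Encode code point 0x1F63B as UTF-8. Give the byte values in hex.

U+1F63B = 0x1F63B = 128571 decimal. In range U+10000–U+10FFFF → 4-byte form: 11110xxx 10xxxxxx 10xxxxxx 10xxxxxx.
Binary (21 bits): 000011111011000111011.
Split 3+6+6+6: 000 | 011111 | 011000 | 111011.
Byte 1: 11110000 = 0xF0.
Byte 2: 10011111 = 0x9F.
Byte 3: 10011000 = 0x98.
Byte 4: 10111011 = 0xBB.

F0 9F 98 BB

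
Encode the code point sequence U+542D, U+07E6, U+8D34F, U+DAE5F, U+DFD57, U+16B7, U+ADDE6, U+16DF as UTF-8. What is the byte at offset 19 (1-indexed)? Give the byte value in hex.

1-indexed offset 19 is 0-indexed offset 18.
U+542D → 3-byte form E5 90 AD at offsets 0–2.
U+07E6 → 2-byte form DF A6 at offsets 3–4.
U+8D34F → 4-byte form F2 8D 8D 8F at offsets 5–8.
U+DAE5F → 4-byte form F3 9A B9 9F at offsets 9–12.
U+DFD57 → 4-byte form F3 9F B5 97 at offsets 13–16.
U+16B7 → 3-byte form E1 9A B7 at offsets 17–19.
Offset 18 falls in char 6's range; it's byte 2 of E1 9A B7 = 0x9A.

0x9A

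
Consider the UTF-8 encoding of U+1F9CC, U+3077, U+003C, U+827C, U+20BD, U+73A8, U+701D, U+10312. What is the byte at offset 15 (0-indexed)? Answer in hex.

0x8E

U+1F9CC → 4-byte form F0 9F A7 8C at offsets 0–3.
U+3077 → 3-byte form E3 81 B7 at offsets 4–6.
U+003C → 1-byte form 3C at offsets 7–7.
U+827C → 3-byte form E8 89 BC at offsets 8–10.
U+20BD → 3-byte form E2 82 BD at offsets 11–13.
U+73A8 → 3-byte form E7 8E A8 at offsets 14–16.
Offset 15 falls in char 6's range; it's byte 2 of E7 8E A8 = 0x8E.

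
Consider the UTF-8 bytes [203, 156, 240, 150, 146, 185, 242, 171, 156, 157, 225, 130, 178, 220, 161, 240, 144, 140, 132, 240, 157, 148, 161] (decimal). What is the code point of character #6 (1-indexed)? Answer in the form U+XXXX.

U+10304

Offset 0: leading byte 0xCB = 11001011 → 2-byte char #1 = CB 9C.
Offset 2: leading byte 0xF0 = 11110000 → 4-byte char #2 = F0 96 92 B9.
Offset 6: leading byte 0xF2 = 11110010 → 4-byte char #3 = F2 AB 9C 9D.
Offset 10: leading byte 0xE1 = 11100001 → 3-byte char #4 = E1 82 B2.
Offset 13: leading byte 0xDC = 11011100 → 2-byte char #5 = DC A1.
Offset 15: leading byte 0xF0 = 11110000 → 4-byte char #6 = F0 90 8C 84.
Leading byte 0xF0 = 11110000 matches 11110xxx → 4-byte sequence.
Byte 1: 0xF0 = 11110000, payload 000 (3 bits).
Byte 2: 0x90 = 10010000 (10xxxxxx ✓), payload 010000.
Byte 3: 0x8C = 10001100 (10xxxxxx ✓), payload 001100.
Byte 4: 0x84 = 10000100 (10xxxxxx ✓), payload 000100.
Concatenate: 000010000001100000100 = 0x10304 (21 bits → U+10304).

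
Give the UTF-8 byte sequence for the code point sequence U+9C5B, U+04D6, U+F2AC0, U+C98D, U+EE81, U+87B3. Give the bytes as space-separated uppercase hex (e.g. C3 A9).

U+9C5B: 3-byte form → E9 B1 9B.
U+04D6: 2-byte form → D3 96.
U+F2AC0: 4-byte form → F3 B2 AB 80.
U+C98D: 3-byte form → EC A6 8D.
U+EE81: 3-byte form → EE BA 81.
U+87B3: 3-byte form → E8 9E B3.
Concatenated (18 bytes): E9 B1 9B D3 96 F3 B2 AB 80 EC A6 8D EE BA 81 E8 9E B3.

E9 B1 9B D3 96 F3 B2 AB 80 EC A6 8D EE BA 81 E8 9E B3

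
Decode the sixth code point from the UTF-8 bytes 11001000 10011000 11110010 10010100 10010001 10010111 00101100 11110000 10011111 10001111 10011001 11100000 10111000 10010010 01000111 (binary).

U+0047

Offset 0: leading byte 0xC8 = 11001000 → 2-byte char #1 = C8 98.
Offset 2: leading byte 0xF2 = 11110010 → 4-byte char #2 = F2 94 91 97.
Offset 6: leading byte 0x2C = 00101100 → 1-byte char #3 = 2C.
Offset 7: leading byte 0xF0 = 11110000 → 4-byte char #4 = F0 9F 8F 99.
Offset 11: leading byte 0xE0 = 11100000 → 3-byte char #5 = E0 B8 92.
Offset 14: leading byte 0x47 = 01000111 → 1-byte char #6 = 47.
Leading byte 0x47 = 01000111 matches 0xxxxxxx → 1-byte sequence.
Byte 1: 0x47 = 01000111, payload 1000111 (7 bits).
Concatenate: 1000111 = 0x47 (7 bits → U+0047).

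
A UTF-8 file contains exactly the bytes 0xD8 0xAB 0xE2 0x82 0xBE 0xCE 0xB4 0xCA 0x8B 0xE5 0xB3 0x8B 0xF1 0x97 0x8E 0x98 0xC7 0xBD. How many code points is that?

Byte at offset 0: 0xD8 = 11011000 → 2-byte char (#1). Advance 2.
Byte at offset 2: 0xE2 = 11100010 → 3-byte char (#2). Advance 3.
Byte at offset 5: 0xCE = 11001110 → 2-byte char (#3). Advance 2.
Byte at offset 7: 0xCA = 11001010 → 2-byte char (#4). Advance 2.
Byte at offset 9: 0xE5 = 11100101 → 3-byte char (#5). Advance 3.
Byte at offset 12: 0xF1 = 11110001 → 4-byte char (#6). Advance 4.
Byte at offset 16: 0xC7 = 11000111 → 2-byte char (#7). Advance 2.
Reached end at offset 18 after 7 code points.

7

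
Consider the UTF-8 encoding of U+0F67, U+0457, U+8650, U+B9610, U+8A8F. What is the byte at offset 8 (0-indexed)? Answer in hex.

U+0F67 → 3-byte form E0 BD A7 at offsets 0–2.
U+0457 → 2-byte form D1 97 at offsets 3–4.
U+8650 → 3-byte form E8 99 90 at offsets 5–7.
U+B9610 → 4-byte form F2 B9 98 90 at offsets 8–11.
Offset 8 falls in char 4's range; it's byte 1 of F2 B9 98 90 = 0xF2.

0xF2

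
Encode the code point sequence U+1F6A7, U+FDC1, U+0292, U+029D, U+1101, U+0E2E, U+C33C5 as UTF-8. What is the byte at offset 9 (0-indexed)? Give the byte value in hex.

0xCA

U+1F6A7 → 4-byte form F0 9F 9A A7 at offsets 0–3.
U+FDC1 → 3-byte form EF B7 81 at offsets 4–6.
U+0292 → 2-byte form CA 92 at offsets 7–8.
U+029D → 2-byte form CA 9D at offsets 9–10.
Offset 9 falls in char 4's range; it's byte 1 of CA 9D = 0xCA.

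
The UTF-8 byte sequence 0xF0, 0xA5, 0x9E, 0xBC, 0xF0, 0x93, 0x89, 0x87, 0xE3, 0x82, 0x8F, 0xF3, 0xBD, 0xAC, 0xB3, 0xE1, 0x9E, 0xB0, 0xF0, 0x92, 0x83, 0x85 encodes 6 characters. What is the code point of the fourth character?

Offset 0: leading byte 0xF0 = 11110000 → 4-byte char #1 = F0 A5 9E BC.
Offset 4: leading byte 0xF0 = 11110000 → 4-byte char #2 = F0 93 89 87.
Offset 8: leading byte 0xE3 = 11100011 → 3-byte char #3 = E3 82 8F.
Offset 11: leading byte 0xF3 = 11110011 → 4-byte char #4 = F3 BD AC B3.
Leading byte 0xF3 = 11110011 matches 11110xxx → 4-byte sequence.
Byte 1: 0xF3 = 11110011, payload 011 (3 bits).
Byte 2: 0xBD = 10111101 (10xxxxxx ✓), payload 111101.
Byte 3: 0xAC = 10101100 (10xxxxxx ✓), payload 101100.
Byte 4: 0xB3 = 10110011 (10xxxxxx ✓), payload 110011.
Concatenate: 011111101101100110011 = 0xFDB33 (21 bits → U+FDB33).

U+FDB33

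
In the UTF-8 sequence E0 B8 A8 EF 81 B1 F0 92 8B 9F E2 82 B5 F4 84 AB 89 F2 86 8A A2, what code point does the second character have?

Offset 0: leading byte 0xE0 = 11100000 → 3-byte char #1 = E0 B8 A8.
Offset 3: leading byte 0xEF = 11101111 → 3-byte char #2 = EF 81 B1.
Leading byte 0xEF = 11101111 matches 1110xxxx → 3-byte sequence.
Byte 1: 0xEF = 11101111, payload 1111 (4 bits).
Byte 2: 0x81 = 10000001 (10xxxxxx ✓), payload 000001.
Byte 3: 0xB1 = 10110001 (10xxxxxx ✓), payload 110001.
Concatenate: 1111000001110001 = 0xF071 (16 bits → U+F071).

U+F071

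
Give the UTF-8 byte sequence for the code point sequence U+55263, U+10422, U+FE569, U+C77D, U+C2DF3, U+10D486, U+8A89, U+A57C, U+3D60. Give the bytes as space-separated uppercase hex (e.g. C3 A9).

F1 95 89 A3 F0 90 90 A2 F3 BE 95 A9 EC 9D BD F3 82 B7 B3 F4 8D 92 86 E8 AA 89 EA 95 BC E3 B5 A0

U+55263: 4-byte form → F1 95 89 A3.
U+10422: 4-byte form → F0 90 90 A2.
U+FE569: 4-byte form → F3 BE 95 A9.
U+C77D: 3-byte form → EC 9D BD.
U+C2DF3: 4-byte form → F3 82 B7 B3.
U+10D486: 4-byte form → F4 8D 92 86.
U+8A89: 3-byte form → E8 AA 89.
U+A57C: 3-byte form → EA 95 BC.
U+3D60: 3-byte form → E3 B5 A0.
Concatenated (32 bytes): F1 95 89 A3 F0 90 90 A2 F3 BE 95 A9 EC 9D BD F3 82 B7 B3 F4 8D 92 86 E8 AA 89 EA 95 BC E3 B5 A0.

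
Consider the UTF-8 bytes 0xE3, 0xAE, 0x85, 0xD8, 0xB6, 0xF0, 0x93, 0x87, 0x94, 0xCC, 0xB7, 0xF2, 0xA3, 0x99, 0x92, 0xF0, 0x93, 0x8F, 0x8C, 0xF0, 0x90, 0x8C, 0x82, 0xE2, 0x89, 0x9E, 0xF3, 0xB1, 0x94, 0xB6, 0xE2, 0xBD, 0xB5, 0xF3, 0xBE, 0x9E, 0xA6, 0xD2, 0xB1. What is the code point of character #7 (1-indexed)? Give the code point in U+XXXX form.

Offset 0: leading byte 0xE3 = 11100011 → 3-byte char #1 = E3 AE 85.
Offset 3: leading byte 0xD8 = 11011000 → 2-byte char #2 = D8 B6.
Offset 5: leading byte 0xF0 = 11110000 → 4-byte char #3 = F0 93 87 94.
Offset 9: leading byte 0xCC = 11001100 → 2-byte char #4 = CC B7.
Offset 11: leading byte 0xF2 = 11110010 → 4-byte char #5 = F2 A3 99 92.
Offset 15: leading byte 0xF0 = 11110000 → 4-byte char #6 = F0 93 8F 8C.
Offset 19: leading byte 0xF0 = 11110000 → 4-byte char #7 = F0 90 8C 82.
Leading byte 0xF0 = 11110000 matches 11110xxx → 4-byte sequence.
Byte 1: 0xF0 = 11110000, payload 000 (3 bits).
Byte 2: 0x90 = 10010000 (10xxxxxx ✓), payload 010000.
Byte 3: 0x8C = 10001100 (10xxxxxx ✓), payload 001100.
Byte 4: 0x82 = 10000010 (10xxxxxx ✓), payload 000010.
Concatenate: 000010000001100000010 = 0x10302 (21 bits → U+10302).

U+10302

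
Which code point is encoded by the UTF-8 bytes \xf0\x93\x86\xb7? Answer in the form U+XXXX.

Leading byte 0xF0 = 11110000 matches 11110xxx → 4-byte sequence.
Byte 1: 0xF0 = 11110000, payload 000 (3 bits).
Byte 2: 0x93 = 10010011 (10xxxxxx ✓), payload 010011.
Byte 3: 0x86 = 10000110 (10xxxxxx ✓), payload 000110.
Byte 4: 0xB7 = 10110111 (10xxxxxx ✓), payload 110111.
Concatenate: 000010011000110110111 = 0x131B7 (21 bits → U+131B7).

U+131B7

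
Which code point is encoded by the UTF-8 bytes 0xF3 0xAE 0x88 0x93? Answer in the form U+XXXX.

U+EE213

Leading byte 0xF3 = 11110011 matches 11110xxx → 4-byte sequence.
Byte 1: 0xF3 = 11110011, payload 011 (3 bits).
Byte 2: 0xAE = 10101110 (10xxxxxx ✓), payload 101110.
Byte 3: 0x88 = 10001000 (10xxxxxx ✓), payload 001000.
Byte 4: 0x93 = 10010011 (10xxxxxx ✓), payload 010011.
Concatenate: 011101110001000010011 = 0xEE213 (21 bits → U+EE213).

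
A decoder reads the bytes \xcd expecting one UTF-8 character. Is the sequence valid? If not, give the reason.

Leading byte 0xCD = 11001101 → 2-byte form, but only 1 byte is present.

invalid (sequence truncated)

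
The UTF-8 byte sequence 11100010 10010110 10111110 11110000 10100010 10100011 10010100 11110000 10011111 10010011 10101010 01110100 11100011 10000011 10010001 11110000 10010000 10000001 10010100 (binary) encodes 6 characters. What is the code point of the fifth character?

U+30D1

Offset 0: leading byte 0xE2 = 11100010 → 3-byte char #1 = E2 96 BE.
Offset 3: leading byte 0xF0 = 11110000 → 4-byte char #2 = F0 A2 A3 94.
Offset 7: leading byte 0xF0 = 11110000 → 4-byte char #3 = F0 9F 93 AA.
Offset 11: leading byte 0x74 = 01110100 → 1-byte char #4 = 74.
Offset 12: leading byte 0xE3 = 11100011 → 3-byte char #5 = E3 83 91.
Leading byte 0xE3 = 11100011 matches 1110xxxx → 3-byte sequence.
Byte 1: 0xE3 = 11100011, payload 0011 (4 bits).
Byte 2: 0x83 = 10000011 (10xxxxxx ✓), payload 000011.
Byte 3: 0x91 = 10010001 (10xxxxxx ✓), payload 010001.
Concatenate: 0011000011010001 = 0x30D1 (16 bits → U+30D1).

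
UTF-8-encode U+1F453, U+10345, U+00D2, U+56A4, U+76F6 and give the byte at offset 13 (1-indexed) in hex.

0xA4

1-indexed offset 13 is 0-indexed offset 12.
U+1F453 → 4-byte form F0 9F 91 93 at offsets 0–3.
U+10345 → 4-byte form F0 90 8D 85 at offsets 4–7.
U+00D2 → 2-byte form C3 92 at offsets 8–9.
U+56A4 → 3-byte form E5 9A A4 at offsets 10–12.
Offset 12 falls in char 4's range; it's byte 3 of E5 9A A4 = 0xA4.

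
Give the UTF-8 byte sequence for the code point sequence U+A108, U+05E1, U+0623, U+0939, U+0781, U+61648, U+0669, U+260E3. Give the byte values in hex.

EA 84 88 D7 A1 D8 A3 E0 A4 B9 DE 81 F1 A1 99 88 D9 A9 F0 A6 83 A3

U+A108: 3-byte form → EA 84 88.
U+05E1: 2-byte form → D7 A1.
U+0623: 2-byte form → D8 A3.
U+0939: 3-byte form → E0 A4 B9.
U+0781: 2-byte form → DE 81.
U+61648: 4-byte form → F1 A1 99 88.
U+0669: 2-byte form → D9 A9.
U+260E3: 4-byte form → F0 A6 83 A3.
Concatenated (22 bytes): EA 84 88 D7 A1 D8 A3 E0 A4 B9 DE 81 F1 A1 99 88 D9 A9 F0 A6 83 A3.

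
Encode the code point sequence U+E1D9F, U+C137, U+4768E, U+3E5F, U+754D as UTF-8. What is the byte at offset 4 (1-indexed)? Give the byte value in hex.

0x9F

1-indexed offset 4 is 0-indexed offset 3.
U+E1D9F → 4-byte form F3 A1 B6 9F at offsets 0–3.
Offset 3 falls in char 1's range; it's byte 4 of F3 A1 B6 9F = 0x9F.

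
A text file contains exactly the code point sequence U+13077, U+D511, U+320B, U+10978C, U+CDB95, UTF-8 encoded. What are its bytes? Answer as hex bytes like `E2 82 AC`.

F0 93 81 B7 ED 94 91 E3 88 8B F4 89 9E 8C F3 8D AE 95

U+13077: 4-byte form → F0 93 81 B7.
U+D511: 3-byte form → ED 94 91.
U+320B: 3-byte form → E3 88 8B.
U+10978C: 4-byte form → F4 89 9E 8C.
U+CDB95: 4-byte form → F3 8D AE 95.
Concatenated (18 bytes): F0 93 81 B7 ED 94 91 E3 88 8B F4 89 9E 8C F3 8D AE 95.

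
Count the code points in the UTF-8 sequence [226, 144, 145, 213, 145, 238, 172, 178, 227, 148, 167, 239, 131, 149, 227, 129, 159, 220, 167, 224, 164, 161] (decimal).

8

Byte at offset 0: 0xE2 = 11100010 → 3-byte char (#1). Advance 3.
Byte at offset 3: 0xD5 = 11010101 → 2-byte char (#2). Advance 2.
Byte at offset 5: 0xEE = 11101110 → 3-byte char (#3). Advance 3.
Byte at offset 8: 0xE3 = 11100011 → 3-byte char (#4). Advance 3.
Byte at offset 11: 0xEF = 11101111 → 3-byte char (#5). Advance 3.
Byte at offset 14: 0xE3 = 11100011 → 3-byte char (#6). Advance 3.
Byte at offset 17: 0xDC = 11011100 → 2-byte char (#7). Advance 2.
Byte at offset 19: 0xE0 = 11100000 → 3-byte char (#8). Advance 3.
Reached end at offset 22 after 8 code points.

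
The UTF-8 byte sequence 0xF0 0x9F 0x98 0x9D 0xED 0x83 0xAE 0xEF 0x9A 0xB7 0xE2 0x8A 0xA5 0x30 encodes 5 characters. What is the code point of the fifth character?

U+0030

Offset 0: leading byte 0xF0 = 11110000 → 4-byte char #1 = F0 9F 98 9D.
Offset 4: leading byte 0xED = 11101101 → 3-byte char #2 = ED 83 AE.
Offset 7: leading byte 0xEF = 11101111 → 3-byte char #3 = EF 9A B7.
Offset 10: leading byte 0xE2 = 11100010 → 3-byte char #4 = E2 8A A5.
Offset 13: leading byte 0x30 = 00110000 → 1-byte char #5 = 30.
Leading byte 0x30 = 00110000 matches 0xxxxxxx → 1-byte sequence.
Byte 1: 0x30 = 00110000, payload 0110000 (7 bits).
Concatenate: 0110000 = 0x30 (7 bits → U+0030).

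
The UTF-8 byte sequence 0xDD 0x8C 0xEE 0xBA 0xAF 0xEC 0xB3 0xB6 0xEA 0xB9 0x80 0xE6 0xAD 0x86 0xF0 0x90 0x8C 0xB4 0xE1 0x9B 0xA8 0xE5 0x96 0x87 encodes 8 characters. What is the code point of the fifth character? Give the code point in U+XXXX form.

Offset 0: leading byte 0xDD = 11011101 → 2-byte char #1 = DD 8C.
Offset 2: leading byte 0xEE = 11101110 → 3-byte char #2 = EE BA AF.
Offset 5: leading byte 0xEC = 11101100 → 3-byte char #3 = EC B3 B6.
Offset 8: leading byte 0xEA = 11101010 → 3-byte char #4 = EA B9 80.
Offset 11: leading byte 0xE6 = 11100110 → 3-byte char #5 = E6 AD 86.
Leading byte 0xE6 = 11100110 matches 1110xxxx → 3-byte sequence.
Byte 1: 0xE6 = 11100110, payload 0110 (4 bits).
Byte 2: 0xAD = 10101101 (10xxxxxx ✓), payload 101101.
Byte 3: 0x86 = 10000110 (10xxxxxx ✓), payload 000110.
Concatenate: 0110101101000110 = 0x6B46 (16 bits → U+6B46).

U+6B46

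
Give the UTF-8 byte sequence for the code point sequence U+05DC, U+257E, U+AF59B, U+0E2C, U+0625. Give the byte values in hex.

D7 9C E2 95 BE F2 AF 96 9B E0 B8 AC D8 A5

U+05DC: 2-byte form → D7 9C.
U+257E: 3-byte form → E2 95 BE.
U+AF59B: 4-byte form → F2 AF 96 9B.
U+0E2C: 3-byte form → E0 B8 AC.
U+0625: 2-byte form → D8 A5.
Concatenated (14 bytes): D7 9C E2 95 BE F2 AF 96 9B E0 B8 AC D8 A5.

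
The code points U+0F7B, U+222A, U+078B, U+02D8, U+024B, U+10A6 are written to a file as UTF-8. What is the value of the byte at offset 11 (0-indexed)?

U+0F7B → 3-byte form E0 BD BB at offsets 0–2.
U+222A → 3-byte form E2 88 AA at offsets 3–5.
U+078B → 2-byte form DE 8B at offsets 6–7.
U+02D8 → 2-byte form CB 98 at offsets 8–9.
U+024B → 2-byte form C9 8B at offsets 10–11.
Offset 11 falls in char 5's range; it's byte 2 of C9 8B = 0x8B.

0x8B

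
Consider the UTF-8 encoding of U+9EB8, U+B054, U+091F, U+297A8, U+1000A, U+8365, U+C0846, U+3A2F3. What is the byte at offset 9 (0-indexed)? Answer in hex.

U+9EB8 → 3-byte form E9 BA B8 at offsets 0–2.
U+B054 → 3-byte form EB 81 94 at offsets 3–5.
U+091F → 3-byte form E0 A4 9F at offsets 6–8.
U+297A8 → 4-byte form F0 A9 9E A8 at offsets 9–12.
Offset 9 falls in char 4's range; it's byte 1 of F0 A9 9E A8 = 0xF0.

0xF0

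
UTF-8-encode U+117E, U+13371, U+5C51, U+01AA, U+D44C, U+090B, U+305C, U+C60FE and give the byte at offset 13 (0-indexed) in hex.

U+117E → 3-byte form E1 85 BE at offsets 0–2.
U+13371 → 4-byte form F0 93 8D B1 at offsets 3–6.
U+5C51 → 3-byte form E5 B1 91 at offsets 7–9.
U+01AA → 2-byte form C6 AA at offsets 10–11.
U+D44C → 3-byte form ED 91 8C at offsets 12–14.
Offset 13 falls in char 5's range; it's byte 2 of ED 91 8C = 0x91.

0x91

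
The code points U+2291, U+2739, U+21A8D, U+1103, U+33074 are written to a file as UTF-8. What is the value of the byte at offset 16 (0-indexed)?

U+2291 → 3-byte form E2 8A 91 at offsets 0–2.
U+2739 → 3-byte form E2 9C B9 at offsets 3–5.
U+21A8D → 4-byte form F0 A1 AA 8D at offsets 6–9.
U+1103 → 3-byte form E1 84 83 at offsets 10–12.
U+33074 → 4-byte form F0 B3 81 B4 at offsets 13–16.
Offset 16 falls in char 5's range; it's byte 4 of F0 B3 81 B4 = 0xB4.

0xB4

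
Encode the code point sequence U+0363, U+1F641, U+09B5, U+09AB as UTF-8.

CD A3 F0 9F 99 81 E0 A6 B5 E0 A6 AB

U+0363: 2-byte form → CD A3.
U+1F641: 4-byte form → F0 9F 99 81.
U+09B5: 3-byte form → E0 A6 B5.
U+09AB: 3-byte form → E0 A6 AB.
Concatenated (12 bytes): CD A3 F0 9F 99 81 E0 A6 B5 E0 A6 AB.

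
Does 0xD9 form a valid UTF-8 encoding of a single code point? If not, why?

invalid (sequence truncated)

Leading byte 0xD9 = 11011001 → 2-byte form, but only 1 byte is present.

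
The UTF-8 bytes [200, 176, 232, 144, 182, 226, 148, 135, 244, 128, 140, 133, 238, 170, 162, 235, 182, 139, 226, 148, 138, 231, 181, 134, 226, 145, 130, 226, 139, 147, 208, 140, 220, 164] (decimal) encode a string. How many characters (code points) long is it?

Byte at offset 0: 0xC8 = 11001000 → 2-byte char (#1). Advance 2.
Byte at offset 2: 0xE8 = 11101000 → 3-byte char (#2). Advance 3.
Byte at offset 5: 0xE2 = 11100010 → 3-byte char (#3). Advance 3.
Byte at offset 8: 0xF4 = 11110100 → 4-byte char (#4). Advance 4.
Byte at offset 12: 0xEE = 11101110 → 3-byte char (#5). Advance 3.
Byte at offset 15: 0xEB = 11101011 → 3-byte char (#6). Advance 3.
Byte at offset 18: 0xE2 = 11100010 → 3-byte char (#7). Advance 3.
Byte at offset 21: 0xE7 = 11100111 → 3-byte char (#8). Advance 3.
Byte at offset 24: 0xE2 = 11100010 → 3-byte char (#9). Advance 3.
Byte at offset 27: 0xE2 = 11100010 → 3-byte char (#10). Advance 3.
Byte at offset 30: 0xD0 = 11010000 → 2-byte char (#11). Advance 2.
Byte at offset 32: 0xDC = 11011100 → 2-byte char (#12). Advance 2.
Reached end at offset 34 after 12 code points.

12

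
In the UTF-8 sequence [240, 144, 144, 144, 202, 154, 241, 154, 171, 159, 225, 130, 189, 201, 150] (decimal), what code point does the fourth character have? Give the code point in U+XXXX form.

U+10BD

Offset 0: leading byte 0xF0 = 11110000 → 4-byte char #1 = F0 90 90 90.
Offset 4: leading byte 0xCA = 11001010 → 2-byte char #2 = CA 9A.
Offset 6: leading byte 0xF1 = 11110001 → 4-byte char #3 = F1 9A AB 9F.
Offset 10: leading byte 0xE1 = 11100001 → 3-byte char #4 = E1 82 BD.
Leading byte 0xE1 = 11100001 matches 1110xxxx → 3-byte sequence.
Byte 1: 0xE1 = 11100001, payload 0001 (4 bits).
Byte 2: 0x82 = 10000010 (10xxxxxx ✓), payload 000010.
Byte 3: 0xBD = 10111101 (10xxxxxx ✓), payload 111101.
Concatenate: 0001000010111101 = 0x10BD (16 bits → U+10BD).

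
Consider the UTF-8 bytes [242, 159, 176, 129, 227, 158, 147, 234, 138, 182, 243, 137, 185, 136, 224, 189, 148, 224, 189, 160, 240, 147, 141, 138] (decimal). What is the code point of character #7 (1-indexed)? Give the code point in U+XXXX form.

U+1334A

Offset 0: leading byte 0xF2 = 11110010 → 4-byte char #1 = F2 9F B0 81.
Offset 4: leading byte 0xE3 = 11100011 → 3-byte char #2 = E3 9E 93.
Offset 7: leading byte 0xEA = 11101010 → 3-byte char #3 = EA 8A B6.
Offset 10: leading byte 0xF3 = 11110011 → 4-byte char #4 = F3 89 B9 88.
Offset 14: leading byte 0xE0 = 11100000 → 3-byte char #5 = E0 BD 94.
Offset 17: leading byte 0xE0 = 11100000 → 3-byte char #6 = E0 BD A0.
Offset 20: leading byte 0xF0 = 11110000 → 4-byte char #7 = F0 93 8D 8A.
Leading byte 0xF0 = 11110000 matches 11110xxx → 4-byte sequence.
Byte 1: 0xF0 = 11110000, payload 000 (3 bits).
Byte 2: 0x93 = 10010011 (10xxxxxx ✓), payload 010011.
Byte 3: 0x8D = 10001101 (10xxxxxx ✓), payload 001101.
Byte 4: 0x8A = 10001010 (10xxxxxx ✓), payload 001010.
Concatenate: 000010011001101001010 = 0x1334A (21 bits → U+1334A).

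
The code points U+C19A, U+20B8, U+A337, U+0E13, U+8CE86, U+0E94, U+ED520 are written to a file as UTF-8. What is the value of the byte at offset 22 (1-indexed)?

1-indexed offset 22 is 0-indexed offset 21.
U+C19A → 3-byte form EC 86 9A at offsets 0–2.
U+20B8 → 3-byte form E2 82 B8 at offsets 3–5.
U+A337 → 3-byte form EA 8C B7 at offsets 6–8.
U+0E13 → 3-byte form E0 B8 93 at offsets 9–11.
U+8CE86 → 4-byte form F2 8C BA 86 at offsets 12–15.
U+0E94 → 3-byte form E0 BA 94 at offsets 16–18.
U+ED520 → 4-byte form F3 AD 94 A0 at offsets 19–22.
Offset 21 falls in char 7's range; it's byte 3 of F3 AD 94 A0 = 0x94.

0x94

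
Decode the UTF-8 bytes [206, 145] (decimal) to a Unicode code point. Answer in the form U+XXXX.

U+0391

Leading byte 0xCE = 11001110 matches 110xxxxx → 2-byte sequence.
Byte 1: 0xCE = 11001110, payload 01110 (5 bits).
Byte 2: 0x91 = 10010001 (10xxxxxx ✓), payload 010001.
Concatenate: 01110010001 = 0x391 (11 bits → U+0391).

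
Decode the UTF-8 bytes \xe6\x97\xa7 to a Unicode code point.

Leading byte 0xE6 = 11100110 matches 1110xxxx → 3-byte sequence.
Byte 1: 0xE6 = 11100110, payload 0110 (4 bits).
Byte 2: 0x97 = 10010111 (10xxxxxx ✓), payload 010111.
Byte 3: 0xA7 = 10100111 (10xxxxxx ✓), payload 100111.
Concatenate: 0110010111100111 = 0x65E7 (16 bits → U+65E7).

U+65E7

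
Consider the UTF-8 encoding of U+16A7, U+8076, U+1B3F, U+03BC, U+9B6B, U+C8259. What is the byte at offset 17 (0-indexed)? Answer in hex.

U+16A7 → 3-byte form E1 9A A7 at offsets 0–2.
U+8076 → 3-byte form E8 81 B6 at offsets 3–5.
U+1B3F → 3-byte form E1 AC BF at offsets 6–8.
U+03BC → 2-byte form CE BC at offsets 9–10.
U+9B6B → 3-byte form E9 AD AB at offsets 11–13.
U+C8259 → 4-byte form F3 88 89 99 at offsets 14–17.
Offset 17 falls in char 6's range; it's byte 4 of F3 88 89 99 = 0x99.

0x99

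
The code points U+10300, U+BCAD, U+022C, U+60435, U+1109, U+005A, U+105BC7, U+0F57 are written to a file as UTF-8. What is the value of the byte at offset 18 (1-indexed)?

0xF4

1-indexed offset 18 is 0-indexed offset 17.
U+10300 → 4-byte form F0 90 8C 80 at offsets 0–3.
U+BCAD → 3-byte form EB B2 AD at offsets 4–6.
U+022C → 2-byte form C8 AC at offsets 7–8.
U+60435 → 4-byte form F1 A0 90 B5 at offsets 9–12.
U+1109 → 3-byte form E1 84 89 at offsets 13–15.
U+005A → 1-byte form 5A at offsets 16–16.
U+105BC7 → 4-byte form F4 85 AF 87 at offsets 17–20.
Offset 17 falls in char 7's range; it's byte 1 of F4 85 AF 87 = 0xF4.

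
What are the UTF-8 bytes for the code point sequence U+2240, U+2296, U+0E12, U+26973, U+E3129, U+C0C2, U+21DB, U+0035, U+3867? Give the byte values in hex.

E2 89 80 E2 8A 96 E0 B8 92 F0 A6 A5 B3 F3 A3 84 A9 EC 83 82 E2 87 9B 35 E3 A1 A7

U+2240: 3-byte form → E2 89 80.
U+2296: 3-byte form → E2 8A 96.
U+0E12: 3-byte form → E0 B8 92.
U+26973: 4-byte form → F0 A6 A5 B3.
U+E3129: 4-byte form → F3 A3 84 A9.
U+C0C2: 3-byte form → EC 83 82.
U+21DB: 3-byte form → E2 87 9B.
U+0035: 1-byte form → 35.
U+3867: 3-byte form → E3 A1 A7.
Concatenated (27 bytes): E2 89 80 E2 8A 96 E0 B8 92 F0 A6 A5 B3 F3 A3 84 A9 EC 83 82 E2 87 9B 35 E3 A1 A7.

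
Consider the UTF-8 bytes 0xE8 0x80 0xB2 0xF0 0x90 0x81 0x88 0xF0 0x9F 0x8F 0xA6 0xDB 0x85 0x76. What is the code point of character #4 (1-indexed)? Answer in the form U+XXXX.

U+06C5

Offset 0: leading byte 0xE8 = 11101000 → 3-byte char #1 = E8 80 B2.
Offset 3: leading byte 0xF0 = 11110000 → 4-byte char #2 = F0 90 81 88.
Offset 7: leading byte 0xF0 = 11110000 → 4-byte char #3 = F0 9F 8F A6.
Offset 11: leading byte 0xDB = 11011011 → 2-byte char #4 = DB 85.
Leading byte 0xDB = 11011011 matches 110xxxxx → 2-byte sequence.
Byte 1: 0xDB = 11011011, payload 11011 (5 bits).
Byte 2: 0x85 = 10000101 (10xxxxxx ✓), payload 000101.
Concatenate: 11011000101 = 0x6C5 (11 bits → U+06C5).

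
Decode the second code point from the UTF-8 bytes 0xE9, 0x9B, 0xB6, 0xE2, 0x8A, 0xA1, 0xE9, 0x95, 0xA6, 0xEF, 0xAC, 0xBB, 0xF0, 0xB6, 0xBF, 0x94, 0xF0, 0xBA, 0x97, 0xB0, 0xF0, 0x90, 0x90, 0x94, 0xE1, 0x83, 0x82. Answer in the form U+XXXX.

U+22A1

Offset 0: leading byte 0xE9 = 11101001 → 3-byte char #1 = E9 9B B6.
Offset 3: leading byte 0xE2 = 11100010 → 3-byte char #2 = E2 8A A1.
Leading byte 0xE2 = 11100010 matches 1110xxxx → 3-byte sequence.
Byte 1: 0xE2 = 11100010, payload 0010 (4 bits).
Byte 2: 0x8A = 10001010 (10xxxxxx ✓), payload 001010.
Byte 3: 0xA1 = 10100001 (10xxxxxx ✓), payload 100001.
Concatenate: 0010001010100001 = 0x22A1 (16 bits → U+22A1).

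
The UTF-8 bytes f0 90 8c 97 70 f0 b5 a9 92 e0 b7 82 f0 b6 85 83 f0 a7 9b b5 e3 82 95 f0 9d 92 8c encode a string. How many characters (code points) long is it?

8

Byte at offset 0: 0xF0 = 11110000 → 4-byte char (#1). Advance 4.
Byte at offset 4: 0x70 = 01110000 → 1-byte char (#2). Advance 1.
Byte at offset 5: 0xF0 = 11110000 → 4-byte char (#3). Advance 4.
Byte at offset 9: 0xE0 = 11100000 → 3-byte char (#4). Advance 3.
Byte at offset 12: 0xF0 = 11110000 → 4-byte char (#5). Advance 4.
Byte at offset 16: 0xF0 = 11110000 → 4-byte char (#6). Advance 4.
Byte at offset 20: 0xE3 = 11100011 → 3-byte char (#7). Advance 3.
Byte at offset 23: 0xF0 = 11110000 → 4-byte char (#8). Advance 4.
Reached end at offset 27 after 8 code points.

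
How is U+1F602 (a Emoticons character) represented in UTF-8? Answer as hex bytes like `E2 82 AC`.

F0 9F 98 82

U+1F602 = 0x1F602 = 128514 decimal. In range U+10000–U+10FFFF → 4-byte form: 11110xxx 10xxxxxx 10xxxxxx 10xxxxxx.
Binary (21 bits): 000011111011000000010.
Split 3+6+6+6: 000 | 011111 | 011000 | 000010.
Byte 1: 11110000 = 0xF0.
Byte 2: 10011111 = 0x9F.
Byte 3: 10011000 = 0x98.
Byte 4: 10000010 = 0x82.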